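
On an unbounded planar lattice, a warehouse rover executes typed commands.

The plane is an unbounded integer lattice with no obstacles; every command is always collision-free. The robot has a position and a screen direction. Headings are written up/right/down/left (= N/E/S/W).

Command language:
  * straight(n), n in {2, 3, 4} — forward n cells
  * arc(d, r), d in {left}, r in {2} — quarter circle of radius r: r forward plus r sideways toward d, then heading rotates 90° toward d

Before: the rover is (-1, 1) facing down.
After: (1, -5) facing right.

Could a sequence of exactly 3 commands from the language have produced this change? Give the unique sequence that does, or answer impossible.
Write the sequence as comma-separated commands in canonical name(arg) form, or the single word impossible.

straight(2), straight(2), arc(left, 2)

key: cell and facing (now E) both changed — the 3 commands mix motion and turning
begin: (-1, 1) facing down
step 1 (straight(2)): (-1, -1) facing down
step 2 (straight(2)): (-1, -3) facing down
step 3 (arc(left, 2)): (1, -5) facing right
no rival 3-sequence matches.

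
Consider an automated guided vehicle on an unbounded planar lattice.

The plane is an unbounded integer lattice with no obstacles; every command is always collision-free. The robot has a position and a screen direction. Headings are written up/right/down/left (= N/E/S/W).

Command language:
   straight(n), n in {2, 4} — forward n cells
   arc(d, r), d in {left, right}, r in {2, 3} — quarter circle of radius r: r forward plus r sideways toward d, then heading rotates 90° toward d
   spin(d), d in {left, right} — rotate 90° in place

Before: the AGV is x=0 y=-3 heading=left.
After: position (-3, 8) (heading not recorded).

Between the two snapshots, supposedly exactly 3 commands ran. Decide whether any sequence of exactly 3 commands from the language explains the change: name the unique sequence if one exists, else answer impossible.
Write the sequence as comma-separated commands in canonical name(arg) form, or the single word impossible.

arc(right, 3), straight(4), straight(4)

key: running straight(4) before arc(right, 3) would end elsewhere — order is forced
start: x=0 y=-3 heading=left
t=1 arc(right, 3) ⇒ x=-3 y=0 heading=up
t=2 straight(4) ⇒ x=-3 y=4 heading=up
t=3 straight(4) ⇒ x=-3 y=8 heading=up
no other 3-command option fits: unique.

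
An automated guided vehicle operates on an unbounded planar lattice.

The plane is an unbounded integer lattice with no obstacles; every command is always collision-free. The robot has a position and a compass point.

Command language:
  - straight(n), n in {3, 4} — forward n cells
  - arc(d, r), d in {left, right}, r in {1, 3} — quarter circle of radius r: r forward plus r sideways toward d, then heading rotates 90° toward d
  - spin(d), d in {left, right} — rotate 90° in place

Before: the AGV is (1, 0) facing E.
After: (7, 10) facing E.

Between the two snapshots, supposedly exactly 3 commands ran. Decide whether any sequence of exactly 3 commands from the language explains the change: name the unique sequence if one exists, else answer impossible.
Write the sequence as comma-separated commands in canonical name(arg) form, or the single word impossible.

key: running arc(right, 3) before arc(left, 3) would end elsewhere — order is forced
begin: (1, 0) facing E
[1] after arc(left, 3): (4, 3) facing N
[2] after straight(4): (4, 7) facing N
[3] after arc(right, 3): (7, 10) facing E
uniquely the one of 512 3-step routes that fits.

arc(left, 3), straight(4), arc(right, 3)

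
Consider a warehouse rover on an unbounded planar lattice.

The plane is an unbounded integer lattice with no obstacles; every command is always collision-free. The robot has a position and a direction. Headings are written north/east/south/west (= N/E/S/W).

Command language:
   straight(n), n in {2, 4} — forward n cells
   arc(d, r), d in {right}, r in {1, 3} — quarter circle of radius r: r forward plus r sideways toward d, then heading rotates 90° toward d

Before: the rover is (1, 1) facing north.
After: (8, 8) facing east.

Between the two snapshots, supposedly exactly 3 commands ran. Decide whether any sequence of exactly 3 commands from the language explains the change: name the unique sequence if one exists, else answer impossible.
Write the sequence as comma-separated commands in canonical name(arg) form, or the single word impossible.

straight(4), arc(right, 3), straight(4)

key: position moved to (8,8) AND the heading swung to E — translation plus rotation needed
t0: (1, 1) facing north
1. straight(4) → (1, 5) facing north
2. arc(right, 3) → (4, 8) facing east
3. straight(4) → (8, 8) facing east
uniquely the one of 64 3-step routes that fits.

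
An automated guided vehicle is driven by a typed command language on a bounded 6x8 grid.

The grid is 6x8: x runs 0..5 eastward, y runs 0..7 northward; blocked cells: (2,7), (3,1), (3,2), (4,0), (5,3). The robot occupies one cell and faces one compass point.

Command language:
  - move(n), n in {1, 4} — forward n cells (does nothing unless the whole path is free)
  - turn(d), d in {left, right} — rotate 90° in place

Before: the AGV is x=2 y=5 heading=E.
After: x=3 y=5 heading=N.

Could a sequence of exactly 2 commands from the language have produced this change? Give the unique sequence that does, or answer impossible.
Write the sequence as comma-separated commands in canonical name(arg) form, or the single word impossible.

move(1), turn(left)

key: running turn(left) before move(1) would end elsewhere — order is forced
start: x=2 y=5 heading=E
t=1 move(1) ⇒ x=3 y=5 heading=E
t=2 turn(left) ⇒ x=3 y=5 heading=N
no rival 2-sequence matches.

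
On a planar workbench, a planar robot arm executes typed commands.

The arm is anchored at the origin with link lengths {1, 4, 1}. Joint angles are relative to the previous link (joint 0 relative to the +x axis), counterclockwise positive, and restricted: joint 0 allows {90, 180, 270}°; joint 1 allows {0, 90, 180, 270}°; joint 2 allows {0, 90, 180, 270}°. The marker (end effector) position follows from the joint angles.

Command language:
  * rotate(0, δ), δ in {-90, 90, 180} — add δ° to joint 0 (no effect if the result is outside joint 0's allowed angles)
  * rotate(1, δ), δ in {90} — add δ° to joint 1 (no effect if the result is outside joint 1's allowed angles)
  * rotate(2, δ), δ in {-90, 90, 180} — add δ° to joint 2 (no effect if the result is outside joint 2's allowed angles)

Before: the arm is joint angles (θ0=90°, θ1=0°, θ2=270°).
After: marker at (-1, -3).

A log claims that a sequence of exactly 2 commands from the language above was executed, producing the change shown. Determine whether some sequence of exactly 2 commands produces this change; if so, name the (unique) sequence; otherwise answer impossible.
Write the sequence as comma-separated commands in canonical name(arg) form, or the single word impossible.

t0: joint angles (θ0=90°, θ1=0°, θ2=270°)
step 1 (rotate(1, 90)): joint angles (θ0=90°, θ1=90°, θ2=270°)
step 2 (rotate(1, 90)): joint angles (θ0=90°, θ1=180°, θ2=270°)
no rival 2-sequence matches.

rotate(1, 90), rotate(1, 90)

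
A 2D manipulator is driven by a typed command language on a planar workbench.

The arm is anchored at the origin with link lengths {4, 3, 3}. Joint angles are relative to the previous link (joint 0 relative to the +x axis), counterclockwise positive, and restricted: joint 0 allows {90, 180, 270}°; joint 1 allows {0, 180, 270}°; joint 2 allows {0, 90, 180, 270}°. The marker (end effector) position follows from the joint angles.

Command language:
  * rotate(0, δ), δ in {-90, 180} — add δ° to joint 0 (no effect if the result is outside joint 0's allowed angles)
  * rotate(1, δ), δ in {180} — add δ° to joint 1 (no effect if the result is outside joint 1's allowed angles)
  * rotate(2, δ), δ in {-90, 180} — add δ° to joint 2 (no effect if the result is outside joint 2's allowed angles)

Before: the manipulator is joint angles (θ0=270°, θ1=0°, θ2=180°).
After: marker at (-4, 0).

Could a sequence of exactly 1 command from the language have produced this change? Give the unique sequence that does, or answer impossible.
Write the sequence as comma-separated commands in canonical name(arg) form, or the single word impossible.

rotate(0, -90)

initial: joint angles (θ0=270°, θ1=0°, θ2=180°)
[1] after rotate(0, -90): joint angles (θ0=180°, θ1=0°, θ2=180°)
no rival 1-sequence matches.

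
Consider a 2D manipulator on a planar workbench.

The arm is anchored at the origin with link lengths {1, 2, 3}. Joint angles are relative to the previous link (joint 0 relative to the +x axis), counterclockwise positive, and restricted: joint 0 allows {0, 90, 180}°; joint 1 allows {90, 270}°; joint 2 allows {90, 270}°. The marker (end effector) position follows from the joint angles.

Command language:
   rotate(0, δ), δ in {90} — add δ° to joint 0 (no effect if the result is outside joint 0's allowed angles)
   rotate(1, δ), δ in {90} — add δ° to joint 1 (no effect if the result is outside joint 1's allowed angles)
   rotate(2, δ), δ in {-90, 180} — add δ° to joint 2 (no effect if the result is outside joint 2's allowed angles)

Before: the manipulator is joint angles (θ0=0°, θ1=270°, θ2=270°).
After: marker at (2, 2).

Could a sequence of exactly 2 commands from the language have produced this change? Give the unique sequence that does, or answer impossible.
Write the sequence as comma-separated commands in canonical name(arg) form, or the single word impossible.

initial: joint angles (θ0=0°, θ1=270°, θ2=270°)
[1] after rotate(0, 90): joint angles (θ0=90°, θ1=270°, θ2=270°)
[2] after rotate(0, 90): joint angles (θ0=180°, θ1=270°, θ2=270°)
all 16 alternatives checked — unique.

rotate(0, 90), rotate(0, 90)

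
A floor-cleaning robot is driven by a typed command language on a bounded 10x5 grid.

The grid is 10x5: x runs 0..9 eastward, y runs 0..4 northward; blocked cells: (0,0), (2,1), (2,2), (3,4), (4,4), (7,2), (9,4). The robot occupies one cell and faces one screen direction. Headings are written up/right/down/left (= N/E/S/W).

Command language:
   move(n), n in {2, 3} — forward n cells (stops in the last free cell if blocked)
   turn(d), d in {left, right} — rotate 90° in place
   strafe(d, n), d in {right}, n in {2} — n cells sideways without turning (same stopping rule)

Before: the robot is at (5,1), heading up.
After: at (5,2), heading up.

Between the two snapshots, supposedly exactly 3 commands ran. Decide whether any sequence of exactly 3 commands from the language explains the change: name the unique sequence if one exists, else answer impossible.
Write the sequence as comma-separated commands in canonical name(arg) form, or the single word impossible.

impossible

all 125 sequences checked — none match.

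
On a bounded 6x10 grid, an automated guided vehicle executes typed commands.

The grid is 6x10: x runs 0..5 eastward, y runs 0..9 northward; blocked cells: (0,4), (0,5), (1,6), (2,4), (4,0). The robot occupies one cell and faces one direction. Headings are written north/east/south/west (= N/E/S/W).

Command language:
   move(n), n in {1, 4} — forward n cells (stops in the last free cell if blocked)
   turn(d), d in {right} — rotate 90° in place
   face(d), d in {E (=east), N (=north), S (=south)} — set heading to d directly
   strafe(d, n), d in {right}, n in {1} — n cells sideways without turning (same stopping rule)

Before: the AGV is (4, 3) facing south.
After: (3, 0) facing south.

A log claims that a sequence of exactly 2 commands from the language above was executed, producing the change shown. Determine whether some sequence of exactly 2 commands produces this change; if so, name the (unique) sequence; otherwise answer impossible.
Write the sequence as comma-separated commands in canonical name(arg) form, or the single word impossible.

strafe(right, 1), move(4)

key: running move(4) before strafe(right, 1) would end elsewhere — order is forced
start: (4, 3) facing south
step 1 (strafe(right, 1)): (3, 3) facing south
step 2 (move(4)): (3, 0) facing south
no other 2-command option fits: unique.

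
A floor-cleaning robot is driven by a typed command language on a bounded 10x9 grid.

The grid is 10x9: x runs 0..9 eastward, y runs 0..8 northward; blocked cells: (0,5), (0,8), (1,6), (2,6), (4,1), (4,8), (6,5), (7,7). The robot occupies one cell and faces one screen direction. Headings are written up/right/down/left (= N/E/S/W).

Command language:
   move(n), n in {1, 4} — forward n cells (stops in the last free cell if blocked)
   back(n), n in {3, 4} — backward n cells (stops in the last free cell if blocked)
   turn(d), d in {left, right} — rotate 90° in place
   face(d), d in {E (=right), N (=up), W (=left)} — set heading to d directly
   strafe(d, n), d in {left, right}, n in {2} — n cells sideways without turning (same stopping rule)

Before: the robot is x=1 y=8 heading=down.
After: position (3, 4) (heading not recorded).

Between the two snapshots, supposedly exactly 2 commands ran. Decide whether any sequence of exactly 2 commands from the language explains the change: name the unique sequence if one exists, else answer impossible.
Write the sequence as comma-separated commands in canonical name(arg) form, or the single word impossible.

strafe(left, 2), move(4)

key: running move(4) before strafe(left, 2) would end elsewhere — order is forced
t0: x=1 y=8 heading=down
t=1 strafe(left, 2) ⇒ x=3 y=8 heading=down
t=2 move(4) ⇒ x=3 y=4 heading=down
uniquely the one of 121 2-step routes that fits.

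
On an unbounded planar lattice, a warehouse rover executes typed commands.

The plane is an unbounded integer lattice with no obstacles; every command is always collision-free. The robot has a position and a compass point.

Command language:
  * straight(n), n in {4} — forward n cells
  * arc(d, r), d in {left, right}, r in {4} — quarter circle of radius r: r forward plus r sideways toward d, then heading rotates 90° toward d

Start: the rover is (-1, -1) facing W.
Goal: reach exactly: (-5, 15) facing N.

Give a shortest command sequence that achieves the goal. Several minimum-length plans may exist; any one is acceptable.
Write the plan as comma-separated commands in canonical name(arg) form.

arc(right, 4), straight(4), straight(4), straight(4)

start: (-1, -1) facing W
1. arc(right, 4) → (-5, 3) facing N
2. straight(4) → (-5, 7) facing N
3. straight(4) → (-5, 11) facing N
4. straight(4) → (-5, 15) facing N
shorter routes all fall short; 4 is best.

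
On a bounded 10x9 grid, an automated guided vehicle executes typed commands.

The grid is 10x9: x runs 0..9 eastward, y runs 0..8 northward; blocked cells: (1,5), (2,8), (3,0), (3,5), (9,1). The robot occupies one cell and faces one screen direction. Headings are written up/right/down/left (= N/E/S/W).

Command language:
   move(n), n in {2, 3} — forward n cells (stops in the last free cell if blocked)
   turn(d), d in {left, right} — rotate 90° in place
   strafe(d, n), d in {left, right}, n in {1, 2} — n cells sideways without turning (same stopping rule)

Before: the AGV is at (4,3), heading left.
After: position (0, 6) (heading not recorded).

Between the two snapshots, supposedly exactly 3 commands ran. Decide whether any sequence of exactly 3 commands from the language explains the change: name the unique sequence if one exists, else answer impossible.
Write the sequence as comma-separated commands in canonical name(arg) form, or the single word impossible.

impossible

all 512 sequences checked — none match.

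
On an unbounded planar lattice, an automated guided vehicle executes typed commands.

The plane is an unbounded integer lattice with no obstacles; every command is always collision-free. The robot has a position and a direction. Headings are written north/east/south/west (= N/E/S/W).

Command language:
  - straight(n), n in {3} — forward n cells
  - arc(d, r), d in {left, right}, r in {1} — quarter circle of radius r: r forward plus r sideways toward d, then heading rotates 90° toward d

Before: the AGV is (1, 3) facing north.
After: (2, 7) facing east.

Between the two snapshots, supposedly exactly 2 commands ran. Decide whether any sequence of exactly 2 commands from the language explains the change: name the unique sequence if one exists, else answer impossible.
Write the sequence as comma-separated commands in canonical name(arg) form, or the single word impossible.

straight(3), arc(right, 1)

key: order matters: swapping straight(3) and arc(right, 1) lands elsewhere
from: (1, 3) facing north
1. straight(3) → (1, 6) facing north
2. arc(right, 1) → (2, 7) facing east
no rival 2-sequence matches.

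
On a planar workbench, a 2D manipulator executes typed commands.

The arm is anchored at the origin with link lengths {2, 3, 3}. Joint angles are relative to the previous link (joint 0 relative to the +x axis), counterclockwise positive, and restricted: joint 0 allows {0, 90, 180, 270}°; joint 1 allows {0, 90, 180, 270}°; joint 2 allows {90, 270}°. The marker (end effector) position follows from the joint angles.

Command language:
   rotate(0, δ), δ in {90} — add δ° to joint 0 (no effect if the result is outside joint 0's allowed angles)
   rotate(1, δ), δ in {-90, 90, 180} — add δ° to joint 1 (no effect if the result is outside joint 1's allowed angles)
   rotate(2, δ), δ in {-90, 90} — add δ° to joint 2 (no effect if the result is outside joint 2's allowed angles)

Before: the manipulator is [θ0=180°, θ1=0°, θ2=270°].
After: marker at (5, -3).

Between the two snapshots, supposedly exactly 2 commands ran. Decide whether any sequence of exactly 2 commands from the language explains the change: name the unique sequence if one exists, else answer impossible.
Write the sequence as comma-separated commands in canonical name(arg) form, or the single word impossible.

t0: [θ0=180°, θ1=0°, θ2=270°]
[1] after rotate(0, 90): [θ0=270°, θ1=0°, θ2=270°]
[2] after rotate(0, 90): [θ0=0°, θ1=0°, θ2=270°]
no rival 2-sequence matches.

rotate(0, 90), rotate(0, 90)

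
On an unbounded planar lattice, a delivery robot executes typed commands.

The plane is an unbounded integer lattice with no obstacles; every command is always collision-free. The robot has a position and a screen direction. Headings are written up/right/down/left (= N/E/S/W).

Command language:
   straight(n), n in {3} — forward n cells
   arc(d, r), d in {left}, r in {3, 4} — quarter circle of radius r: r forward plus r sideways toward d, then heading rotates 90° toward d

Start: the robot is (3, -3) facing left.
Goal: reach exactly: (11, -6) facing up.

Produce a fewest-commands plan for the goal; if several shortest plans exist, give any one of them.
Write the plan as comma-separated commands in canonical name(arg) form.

arc(left, 3), arc(left, 4), straight(3), arc(left, 4)

t0: (3, -3) facing left
[1] after arc(left, 3): (0, -6) facing down
[2] after arc(left, 4): (4, -10) facing right
[3] after straight(3): (7, -10) facing right
[4] after arc(left, 4): (11, -6) facing up
nothing shorter than 4 reaches the goal.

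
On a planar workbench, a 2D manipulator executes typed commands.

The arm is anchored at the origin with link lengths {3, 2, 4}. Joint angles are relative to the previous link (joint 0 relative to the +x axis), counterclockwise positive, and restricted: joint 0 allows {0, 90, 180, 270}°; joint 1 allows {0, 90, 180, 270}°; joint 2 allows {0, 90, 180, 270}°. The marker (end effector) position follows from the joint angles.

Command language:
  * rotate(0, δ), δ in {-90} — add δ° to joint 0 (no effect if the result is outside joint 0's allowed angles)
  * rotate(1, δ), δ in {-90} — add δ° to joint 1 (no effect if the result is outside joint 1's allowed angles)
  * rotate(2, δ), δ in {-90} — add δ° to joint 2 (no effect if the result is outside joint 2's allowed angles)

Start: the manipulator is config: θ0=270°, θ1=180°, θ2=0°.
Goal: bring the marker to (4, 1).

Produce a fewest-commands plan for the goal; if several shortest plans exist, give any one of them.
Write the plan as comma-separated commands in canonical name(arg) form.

start: config: θ0=270°, θ1=180°, θ2=0°
[1] after rotate(0, -90): config: θ0=180°, θ1=180°, θ2=0°
[2] after rotate(0, -90): config: θ0=90°, θ1=180°, θ2=0°
[3] after rotate(2, -90): config: θ0=90°, θ1=180°, θ2=270°
[4] after rotate(2, -90): config: θ0=90°, θ1=180°, θ2=180°
[5] after rotate(2, -90): config: θ0=90°, θ1=180°, θ2=90°
shorter routes all fall short; 5 is best.

rotate(0, -90), rotate(0, -90), rotate(2, -90), rotate(2, -90), rotate(2, -90)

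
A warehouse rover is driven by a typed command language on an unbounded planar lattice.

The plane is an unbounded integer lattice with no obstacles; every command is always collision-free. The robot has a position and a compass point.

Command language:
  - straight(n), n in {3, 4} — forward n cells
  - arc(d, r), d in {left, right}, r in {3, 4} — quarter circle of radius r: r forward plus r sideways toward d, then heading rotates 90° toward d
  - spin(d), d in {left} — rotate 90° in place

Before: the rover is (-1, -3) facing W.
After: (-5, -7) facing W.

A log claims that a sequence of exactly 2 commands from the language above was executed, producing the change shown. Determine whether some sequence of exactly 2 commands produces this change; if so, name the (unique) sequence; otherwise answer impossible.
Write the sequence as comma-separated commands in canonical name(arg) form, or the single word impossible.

spin(left), arc(right, 4)

key: order matters: swapping spin(left) and arc(right, 4) lands elsewhere
initial: (-1, -3) facing W
step 1 (spin(left)): (-1, -3) facing S
step 2 (arc(right, 4)): (-5, -7) facing W
no other 2-command option fits: unique.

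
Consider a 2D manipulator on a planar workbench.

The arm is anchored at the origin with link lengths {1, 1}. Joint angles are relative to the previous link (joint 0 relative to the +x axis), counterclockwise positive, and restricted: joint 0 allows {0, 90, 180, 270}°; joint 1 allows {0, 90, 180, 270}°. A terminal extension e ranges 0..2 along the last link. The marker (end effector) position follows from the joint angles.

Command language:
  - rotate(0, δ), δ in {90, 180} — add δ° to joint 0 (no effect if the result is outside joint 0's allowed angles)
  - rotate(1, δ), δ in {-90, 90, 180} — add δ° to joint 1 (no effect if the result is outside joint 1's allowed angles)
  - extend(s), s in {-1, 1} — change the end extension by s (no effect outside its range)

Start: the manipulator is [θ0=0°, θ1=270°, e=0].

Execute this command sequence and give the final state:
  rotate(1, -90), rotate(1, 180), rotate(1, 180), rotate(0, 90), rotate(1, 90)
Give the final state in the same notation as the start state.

from: [θ0=0°, θ1=270°, e=0]
t=1 rotate(1, -90) ⇒ [θ0=0°, θ1=180°, e=0]
t=2 rotate(1, 180) ⇒ [θ0=0°, θ1=0°, e=0]
t=3 rotate(1, 180) ⇒ [θ0=0°, θ1=180°, e=0]
t=4 rotate(0, 90) ⇒ [θ0=90°, θ1=180°, e=0]
t=5 rotate(1, 90) ⇒ [θ0=90°, θ1=270°, e=0]

[θ0=90°, θ1=270°, e=0]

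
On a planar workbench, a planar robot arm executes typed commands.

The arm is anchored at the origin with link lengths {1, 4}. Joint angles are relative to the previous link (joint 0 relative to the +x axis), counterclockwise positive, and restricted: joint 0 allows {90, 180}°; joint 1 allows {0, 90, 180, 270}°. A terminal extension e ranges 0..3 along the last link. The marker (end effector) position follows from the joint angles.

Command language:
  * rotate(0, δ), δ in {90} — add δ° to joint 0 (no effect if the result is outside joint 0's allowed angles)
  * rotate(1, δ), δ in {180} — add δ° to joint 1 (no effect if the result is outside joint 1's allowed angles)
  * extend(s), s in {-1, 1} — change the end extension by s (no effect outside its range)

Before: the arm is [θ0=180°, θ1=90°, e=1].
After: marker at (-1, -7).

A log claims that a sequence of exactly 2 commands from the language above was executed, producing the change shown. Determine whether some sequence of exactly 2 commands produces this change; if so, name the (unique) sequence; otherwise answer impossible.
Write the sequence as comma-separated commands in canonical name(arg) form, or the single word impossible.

begin: [θ0=180°, θ1=90°, e=1]
t=1 extend(1) ⇒ [θ0=180°, θ1=90°, e=2]
t=2 extend(1) ⇒ [θ0=180°, θ1=90°, e=3]
uniquely the one of 16 2-step routes that fits.

extend(1), extend(1)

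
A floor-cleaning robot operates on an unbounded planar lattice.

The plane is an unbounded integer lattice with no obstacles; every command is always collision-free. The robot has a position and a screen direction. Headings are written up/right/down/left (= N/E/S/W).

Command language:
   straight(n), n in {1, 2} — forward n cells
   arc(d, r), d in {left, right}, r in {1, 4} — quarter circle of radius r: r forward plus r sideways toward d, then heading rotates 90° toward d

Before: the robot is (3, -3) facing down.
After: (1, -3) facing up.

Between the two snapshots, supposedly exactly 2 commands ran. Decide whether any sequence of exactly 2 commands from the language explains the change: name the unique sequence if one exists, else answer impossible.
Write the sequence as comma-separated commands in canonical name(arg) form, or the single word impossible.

key: cell and facing (now N) both changed — the 2 commands mix motion and turning
begin: (3, -3) facing down
step 1 (arc(right, 1)): (2, -4) facing left
step 2 (arc(right, 1)): (1, -3) facing up
all 36 alternatives checked — unique.

arc(right, 1), arc(right, 1)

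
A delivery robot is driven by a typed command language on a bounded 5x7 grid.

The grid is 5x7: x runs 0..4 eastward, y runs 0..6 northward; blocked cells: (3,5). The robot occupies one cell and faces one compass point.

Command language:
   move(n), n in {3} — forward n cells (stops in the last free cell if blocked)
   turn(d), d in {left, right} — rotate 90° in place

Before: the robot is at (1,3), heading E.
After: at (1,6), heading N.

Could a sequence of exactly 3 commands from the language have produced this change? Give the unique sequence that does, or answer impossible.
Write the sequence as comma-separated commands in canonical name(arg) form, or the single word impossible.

key: position moved to (1,6) AND the heading swung to N — translation plus rotation needed
begin: at (1,3), heading E
1. turn(left) → at (1,3), heading N
2. move(3) → at (1,6), heading N
3. move(3) → at (1,6), heading N
all 27 alternatives checked — unique.

turn(left), move(3), move(3)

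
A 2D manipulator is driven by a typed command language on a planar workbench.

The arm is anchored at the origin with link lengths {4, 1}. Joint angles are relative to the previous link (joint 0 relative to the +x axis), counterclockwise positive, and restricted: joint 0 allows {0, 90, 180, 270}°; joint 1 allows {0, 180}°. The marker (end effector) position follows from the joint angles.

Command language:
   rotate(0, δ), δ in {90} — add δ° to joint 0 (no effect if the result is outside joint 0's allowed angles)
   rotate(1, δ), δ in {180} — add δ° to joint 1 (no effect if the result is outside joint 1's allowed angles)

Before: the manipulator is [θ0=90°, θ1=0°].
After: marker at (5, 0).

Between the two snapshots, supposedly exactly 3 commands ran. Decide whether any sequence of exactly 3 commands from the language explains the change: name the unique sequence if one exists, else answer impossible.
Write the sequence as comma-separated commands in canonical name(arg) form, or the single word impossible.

rotate(0, 90), rotate(0, 90), rotate(0, 90)

start: [θ0=90°, θ1=0°]
t=1 rotate(0, 90) ⇒ [θ0=180°, θ1=0°]
t=2 rotate(0, 90) ⇒ [θ0=270°, θ1=0°]
t=3 rotate(0, 90) ⇒ [θ0=0°, θ1=0°]
uniquely the one of 8 3-step routes that fits.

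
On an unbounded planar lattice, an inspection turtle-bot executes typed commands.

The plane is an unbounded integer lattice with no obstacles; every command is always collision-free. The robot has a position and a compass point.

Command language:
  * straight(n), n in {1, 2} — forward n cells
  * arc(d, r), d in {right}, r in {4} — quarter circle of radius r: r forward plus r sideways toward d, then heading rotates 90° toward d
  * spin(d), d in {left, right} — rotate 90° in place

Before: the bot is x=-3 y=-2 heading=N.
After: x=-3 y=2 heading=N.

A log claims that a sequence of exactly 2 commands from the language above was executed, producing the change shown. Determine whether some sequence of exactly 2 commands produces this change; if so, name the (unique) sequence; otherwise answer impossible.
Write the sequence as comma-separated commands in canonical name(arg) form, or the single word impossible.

key: still facing N at the end — nothing in the sequence rotates
initial: x=-3 y=-2 heading=N
t=1 straight(2) ⇒ x=-3 y=0 heading=N
t=2 straight(2) ⇒ x=-3 y=2 heading=N
uniquely the one of 25 2-step routes that fits.

straight(2), straight(2)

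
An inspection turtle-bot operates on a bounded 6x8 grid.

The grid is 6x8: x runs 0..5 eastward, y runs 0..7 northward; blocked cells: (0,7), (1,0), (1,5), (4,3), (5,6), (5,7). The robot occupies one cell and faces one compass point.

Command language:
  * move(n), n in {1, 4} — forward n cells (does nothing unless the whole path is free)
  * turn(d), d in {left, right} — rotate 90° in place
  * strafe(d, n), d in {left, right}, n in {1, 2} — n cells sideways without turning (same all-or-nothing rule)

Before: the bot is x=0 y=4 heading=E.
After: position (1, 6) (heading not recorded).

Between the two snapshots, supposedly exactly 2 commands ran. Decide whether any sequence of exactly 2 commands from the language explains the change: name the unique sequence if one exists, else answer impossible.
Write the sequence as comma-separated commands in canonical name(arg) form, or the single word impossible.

strafe(left, 2), move(1)

key: order matters: swapping strafe(left, 2) and move(1) lands elsewhere
begin: x=0 y=4 heading=E
1. strafe(left, 2) → x=0 y=6 heading=E
2. move(1) → x=1 y=6 heading=E
no other 2-command option fits: unique.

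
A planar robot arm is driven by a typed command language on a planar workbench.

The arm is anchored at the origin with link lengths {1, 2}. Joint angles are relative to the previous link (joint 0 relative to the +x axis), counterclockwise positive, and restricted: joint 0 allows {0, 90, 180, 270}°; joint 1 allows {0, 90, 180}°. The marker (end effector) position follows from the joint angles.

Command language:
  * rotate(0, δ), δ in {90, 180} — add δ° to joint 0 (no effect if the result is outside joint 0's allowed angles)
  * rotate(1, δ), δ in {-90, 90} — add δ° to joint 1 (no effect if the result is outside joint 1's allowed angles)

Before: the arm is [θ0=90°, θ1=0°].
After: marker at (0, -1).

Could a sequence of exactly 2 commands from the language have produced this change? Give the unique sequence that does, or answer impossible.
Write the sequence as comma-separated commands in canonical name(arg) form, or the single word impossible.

rotate(1, 90), rotate(1, 90)

initial: [θ0=90°, θ1=0°]
t=1 rotate(1, 90) ⇒ [θ0=90°, θ1=90°]
t=2 rotate(1, 90) ⇒ [θ0=90°, θ1=180°]
no rival 2-sequence matches.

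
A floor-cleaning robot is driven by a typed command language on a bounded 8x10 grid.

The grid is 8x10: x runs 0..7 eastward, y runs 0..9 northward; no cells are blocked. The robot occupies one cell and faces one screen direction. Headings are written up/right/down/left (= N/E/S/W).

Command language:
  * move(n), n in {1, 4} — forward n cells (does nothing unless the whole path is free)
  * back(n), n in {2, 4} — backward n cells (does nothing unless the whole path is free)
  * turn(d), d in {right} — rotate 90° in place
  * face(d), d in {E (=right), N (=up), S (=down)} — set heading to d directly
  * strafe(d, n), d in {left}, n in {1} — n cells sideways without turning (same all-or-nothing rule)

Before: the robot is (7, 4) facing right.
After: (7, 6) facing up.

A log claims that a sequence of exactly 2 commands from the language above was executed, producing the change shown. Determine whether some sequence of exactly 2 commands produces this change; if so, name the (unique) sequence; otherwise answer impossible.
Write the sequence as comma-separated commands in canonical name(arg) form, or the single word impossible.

impossible

every 2-command combo misses the target.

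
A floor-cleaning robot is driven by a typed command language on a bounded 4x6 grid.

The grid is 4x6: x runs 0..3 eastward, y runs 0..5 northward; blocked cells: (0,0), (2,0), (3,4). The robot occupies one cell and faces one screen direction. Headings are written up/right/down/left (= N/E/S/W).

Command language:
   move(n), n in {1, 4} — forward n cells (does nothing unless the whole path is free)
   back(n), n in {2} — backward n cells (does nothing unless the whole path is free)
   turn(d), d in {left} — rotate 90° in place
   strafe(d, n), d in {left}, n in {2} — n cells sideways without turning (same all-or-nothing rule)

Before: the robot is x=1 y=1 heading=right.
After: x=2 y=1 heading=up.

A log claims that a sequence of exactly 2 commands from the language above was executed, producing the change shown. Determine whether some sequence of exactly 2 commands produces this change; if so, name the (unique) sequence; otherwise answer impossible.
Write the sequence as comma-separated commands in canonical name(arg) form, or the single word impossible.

move(1), turn(left)

key: order matters: swapping move(1) and turn(left) lands elsewhere
from: x=1 y=1 heading=right
[1] after move(1): x=2 y=1 heading=right
[2] after turn(left): x=2 y=1 heading=up
all 25 alternatives checked — unique.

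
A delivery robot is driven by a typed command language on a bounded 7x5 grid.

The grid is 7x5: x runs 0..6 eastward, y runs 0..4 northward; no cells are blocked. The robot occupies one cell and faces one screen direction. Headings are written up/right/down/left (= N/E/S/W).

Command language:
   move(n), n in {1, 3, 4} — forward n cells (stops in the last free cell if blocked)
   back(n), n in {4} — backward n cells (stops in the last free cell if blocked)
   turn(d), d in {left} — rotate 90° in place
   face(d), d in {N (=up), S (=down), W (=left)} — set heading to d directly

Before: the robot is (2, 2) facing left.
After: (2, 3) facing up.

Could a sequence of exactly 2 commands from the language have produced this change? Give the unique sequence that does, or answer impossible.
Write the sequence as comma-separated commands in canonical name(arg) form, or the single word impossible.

face(N), move(1)

key: cell and facing (now N) both changed — the 2 commands mix motion and turning
t0: (2, 2) facing left
[1] after face(N): (2, 2) facing up
[2] after move(1): (2, 3) facing up
no rival 2-sequence matches.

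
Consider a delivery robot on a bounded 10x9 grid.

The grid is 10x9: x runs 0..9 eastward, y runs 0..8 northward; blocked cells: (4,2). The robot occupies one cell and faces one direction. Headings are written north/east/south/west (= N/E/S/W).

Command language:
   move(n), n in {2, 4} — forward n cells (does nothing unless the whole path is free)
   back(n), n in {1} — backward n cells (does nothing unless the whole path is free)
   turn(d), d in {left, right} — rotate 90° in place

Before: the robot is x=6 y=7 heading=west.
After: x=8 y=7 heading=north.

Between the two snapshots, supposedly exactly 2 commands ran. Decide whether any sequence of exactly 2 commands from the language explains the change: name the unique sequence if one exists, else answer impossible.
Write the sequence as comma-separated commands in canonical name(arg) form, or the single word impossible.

impossible

checked all 2-command options: none fits.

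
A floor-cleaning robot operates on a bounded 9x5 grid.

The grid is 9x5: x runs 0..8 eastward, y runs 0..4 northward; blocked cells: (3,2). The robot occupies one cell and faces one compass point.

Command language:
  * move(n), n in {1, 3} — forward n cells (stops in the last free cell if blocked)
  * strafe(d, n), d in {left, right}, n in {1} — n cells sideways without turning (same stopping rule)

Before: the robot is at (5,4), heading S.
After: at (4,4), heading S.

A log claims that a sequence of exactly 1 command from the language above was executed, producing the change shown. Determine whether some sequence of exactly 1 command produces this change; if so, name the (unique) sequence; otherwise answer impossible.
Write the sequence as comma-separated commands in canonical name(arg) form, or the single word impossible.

strafe(right, 1)

key: still facing S — the one step turns nothing
t0: at (5,4), heading S
t=1 strafe(right, 1) ⇒ at (4,4), heading S
no other 1-command option fits: unique.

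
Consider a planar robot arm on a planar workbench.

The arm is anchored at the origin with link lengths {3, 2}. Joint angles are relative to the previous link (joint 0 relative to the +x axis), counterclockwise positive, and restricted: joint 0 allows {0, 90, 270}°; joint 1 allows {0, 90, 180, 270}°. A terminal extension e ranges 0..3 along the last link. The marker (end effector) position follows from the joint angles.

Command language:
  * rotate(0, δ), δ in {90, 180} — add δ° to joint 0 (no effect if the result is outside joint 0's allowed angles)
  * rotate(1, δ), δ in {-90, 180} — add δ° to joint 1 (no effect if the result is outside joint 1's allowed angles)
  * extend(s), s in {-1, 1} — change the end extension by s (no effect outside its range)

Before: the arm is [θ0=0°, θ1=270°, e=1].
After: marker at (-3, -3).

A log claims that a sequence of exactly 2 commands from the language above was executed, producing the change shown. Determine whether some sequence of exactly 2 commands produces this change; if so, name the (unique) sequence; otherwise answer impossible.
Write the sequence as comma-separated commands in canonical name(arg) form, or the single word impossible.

key: order matters: swapping rotate(0, 90) and rotate(0, 180) lands elsewhere
start: [θ0=0°, θ1=270°, e=1]
t=1 rotate(0, 90) ⇒ [θ0=90°, θ1=270°, e=1]
t=2 rotate(0, 180) ⇒ [θ0=270°, θ1=270°, e=1]
uniquely the one of 36 2-step routes that fits.

rotate(0, 90), rotate(0, 180)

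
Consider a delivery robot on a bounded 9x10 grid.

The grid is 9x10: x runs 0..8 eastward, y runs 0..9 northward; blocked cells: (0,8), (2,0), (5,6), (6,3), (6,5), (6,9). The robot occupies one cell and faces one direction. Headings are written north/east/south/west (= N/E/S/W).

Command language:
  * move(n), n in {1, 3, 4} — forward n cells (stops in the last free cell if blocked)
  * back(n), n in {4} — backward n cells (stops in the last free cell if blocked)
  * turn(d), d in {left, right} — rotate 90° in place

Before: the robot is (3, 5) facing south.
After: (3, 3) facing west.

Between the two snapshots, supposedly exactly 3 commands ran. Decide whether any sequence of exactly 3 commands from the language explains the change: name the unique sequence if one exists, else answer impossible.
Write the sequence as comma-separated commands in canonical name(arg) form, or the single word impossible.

move(1), move(1), turn(right)

key: position moved to (3,3) AND the heading swung to W — translation plus rotation needed
from: (3, 5) facing south
[1] after move(1): (3, 4) facing south
[2] after move(1): (3, 3) facing south
[3] after turn(right): (3, 3) facing west
no rival 3-sequence matches.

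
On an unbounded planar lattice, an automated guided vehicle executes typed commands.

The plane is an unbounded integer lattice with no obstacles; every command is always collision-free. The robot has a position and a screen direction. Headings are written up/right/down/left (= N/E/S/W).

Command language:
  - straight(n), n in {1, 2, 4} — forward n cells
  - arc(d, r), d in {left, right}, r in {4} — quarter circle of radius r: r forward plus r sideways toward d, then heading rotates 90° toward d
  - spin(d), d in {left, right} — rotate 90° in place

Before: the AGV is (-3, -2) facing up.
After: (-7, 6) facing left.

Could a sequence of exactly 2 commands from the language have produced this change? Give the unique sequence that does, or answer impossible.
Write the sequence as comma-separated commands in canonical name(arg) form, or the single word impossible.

key: cell and facing (now W) both changed — the 2 commands mix motion and turning
begin: (-3, -2) facing up
[1] after straight(4): (-3, 2) facing up
[2] after arc(left, 4): (-7, 6) facing left
no rival 2-sequence matches.

straight(4), arc(left, 4)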